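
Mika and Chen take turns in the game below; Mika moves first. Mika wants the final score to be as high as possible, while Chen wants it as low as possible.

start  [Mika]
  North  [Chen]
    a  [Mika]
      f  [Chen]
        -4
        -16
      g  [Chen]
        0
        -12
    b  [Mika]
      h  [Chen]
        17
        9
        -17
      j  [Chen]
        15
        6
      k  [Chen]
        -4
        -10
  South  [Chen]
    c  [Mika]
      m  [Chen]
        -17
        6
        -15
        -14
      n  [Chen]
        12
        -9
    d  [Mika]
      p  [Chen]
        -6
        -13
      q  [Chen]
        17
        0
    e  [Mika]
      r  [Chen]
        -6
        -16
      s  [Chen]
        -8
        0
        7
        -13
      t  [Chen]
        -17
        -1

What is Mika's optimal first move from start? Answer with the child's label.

North

f (Chen): min(-4, -16) = -16
g (Chen): min(0, -12) = -12
a (Mika): max(-16, -12) = -12
h (Chen): min(17, 9, -17) = -17
j (Chen): min(15, 6) = 6
k (Chen): min(-4, -10) = -10
b (Mika): max(-17, 6, -10) = 6
North (Chen): min(-12, 6) = -12
m (Chen): min(-17, 6, -15, -14) = -17
n (Chen): min(12, -9) = -9
c (Mika): max(-17, -9) = -9
p (Chen): min(-6, -13) = -13
q (Chen): min(17, 0) = 0
d (Mika): max(-13, 0) = 0
r (Chen): min(-6, -16) = -16
s (Chen): min(-8, 0, 7, -13) = -13
t (Chen): min(-17, -1) = -17
e (Mika): max(-16, -13, -17) = -13
South (Chen): min(-9, 0, -13) = -13
start (Mika): max(-12, -13) = -12
Mika at start wants the highest of {North=-12, South=-13}, so chooses North.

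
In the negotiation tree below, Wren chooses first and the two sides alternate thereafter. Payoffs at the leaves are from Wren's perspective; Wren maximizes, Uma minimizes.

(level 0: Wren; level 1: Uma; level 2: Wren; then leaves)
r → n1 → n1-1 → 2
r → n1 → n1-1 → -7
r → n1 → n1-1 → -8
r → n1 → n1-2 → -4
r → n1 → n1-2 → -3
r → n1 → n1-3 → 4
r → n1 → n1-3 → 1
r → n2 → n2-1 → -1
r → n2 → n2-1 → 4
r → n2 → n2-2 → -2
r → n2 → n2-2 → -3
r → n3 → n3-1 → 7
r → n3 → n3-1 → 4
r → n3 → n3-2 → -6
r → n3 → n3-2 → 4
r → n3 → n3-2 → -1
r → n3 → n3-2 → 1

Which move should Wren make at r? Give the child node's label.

n3

n1-1 (Wren): max(2, -7, -8) = 2
n1-2 (Wren): max(-4, -3) = -3
n1-3 (Wren): max(4, 1) = 4
n1 (Uma): min(2, -3, 4) = -3
n2-1 (Wren): max(-1, 4) = 4
n2-2 (Wren): max(-2, -3) = -2
n2 (Uma): min(4, -2) = -2
n3-1 (Wren): max(7, 4) = 7
n3-2 (Wren): max(-6, 4, -1, 1) = 4
n3 (Uma): min(7, 4) = 4
r (Wren): max(-3, -2, 4) = 4
Wren at r wants the highest of {n1=-3, n2=-2, n3=4}, so chooses n3.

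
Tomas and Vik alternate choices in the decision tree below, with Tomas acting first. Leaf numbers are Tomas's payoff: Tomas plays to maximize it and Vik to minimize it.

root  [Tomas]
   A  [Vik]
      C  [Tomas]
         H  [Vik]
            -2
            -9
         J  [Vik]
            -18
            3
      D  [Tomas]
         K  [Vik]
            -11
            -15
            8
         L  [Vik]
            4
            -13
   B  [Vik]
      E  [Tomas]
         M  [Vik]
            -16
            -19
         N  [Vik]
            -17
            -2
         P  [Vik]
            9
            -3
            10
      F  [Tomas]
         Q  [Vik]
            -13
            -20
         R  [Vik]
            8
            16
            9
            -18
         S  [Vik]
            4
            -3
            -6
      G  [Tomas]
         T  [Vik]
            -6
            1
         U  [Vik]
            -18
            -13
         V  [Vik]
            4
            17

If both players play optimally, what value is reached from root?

H (Vik): min(-2, -9) = -9
J (Vik): min(-18, 3) = -18
C (Tomas): max(-9, -18) = -9
K (Vik): min(-11, -15, 8) = -15
L (Vik): min(4, -13) = -13
D (Tomas): max(-15, -13) = -13
A (Vik): min(-9, -13) = -13
M (Vik): min(-16, -19) = -19
N (Vik): min(-17, -2) = -17
P (Vik): min(9, -3, 10) = -3
E (Tomas): max(-19, -17, -3) = -3
Q (Vik): min(-13, -20) = -20
R (Vik): min(8, 16, 9, -18) = -18
S (Vik): min(4, -3, -6) = -6
F (Tomas): max(-20, -18, -6) = -6
T (Vik): min(-6, 1) = -6
U (Vik): min(-18, -13) = -18
V (Vik): min(4, 17) = 4
G (Tomas): max(-6, -18, 4) = 4
B (Vik): min(-3, -6, 4) = -6
root (Tomas): max(-13, -6) = -6

-6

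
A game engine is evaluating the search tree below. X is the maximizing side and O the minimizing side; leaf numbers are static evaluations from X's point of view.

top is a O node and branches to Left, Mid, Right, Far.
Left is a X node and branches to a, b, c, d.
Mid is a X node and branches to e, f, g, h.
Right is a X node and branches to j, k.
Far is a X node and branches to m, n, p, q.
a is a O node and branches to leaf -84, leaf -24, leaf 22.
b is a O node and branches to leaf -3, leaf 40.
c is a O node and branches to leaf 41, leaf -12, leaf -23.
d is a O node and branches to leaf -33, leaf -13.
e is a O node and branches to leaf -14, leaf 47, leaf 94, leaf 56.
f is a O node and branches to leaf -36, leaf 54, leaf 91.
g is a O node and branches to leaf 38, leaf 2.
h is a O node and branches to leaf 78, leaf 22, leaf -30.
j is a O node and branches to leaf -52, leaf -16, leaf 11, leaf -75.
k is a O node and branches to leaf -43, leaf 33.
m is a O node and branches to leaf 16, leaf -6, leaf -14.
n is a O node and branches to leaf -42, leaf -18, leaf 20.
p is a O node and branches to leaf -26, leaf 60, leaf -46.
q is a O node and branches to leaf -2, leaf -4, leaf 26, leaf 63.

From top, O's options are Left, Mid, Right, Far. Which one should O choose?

a (O): min(-84, -24, 22) = -84
b (O): min(-3, 40) = -3
c (O): min(41, -12, -23) = -23
d (O): min(-33, -13) = -33
Left (X): max(-84, -3, -23, -33) = -3
e (O): min(-14, 47, 94, 56) = -14
f (O): min(-36, 54, 91) = -36
g (O): min(38, 2) = 2
h (O): min(78, 22, -30) = -30
Mid (X): max(-14, -36, 2, -30) = 2
j (O): min(-52, -16, 11, -75) = -75
k (O): min(-43, 33) = -43
Right (X): max(-75, -43) = -43
m (O): min(16, -6, -14) = -14
n (O): min(-42, -18, 20) = -42
p (O): min(-26, 60, -46) = -46
q (O): min(-2, -4, 26, 63) = -4
Far (X): max(-14, -42, -46, -4) = -4
top (O): min(-3, 2, -43, -4) = -43
O at top wants the lowest of {Left=-3, Mid=2, Right=-43, Far=-4}, so chooses Right.

Right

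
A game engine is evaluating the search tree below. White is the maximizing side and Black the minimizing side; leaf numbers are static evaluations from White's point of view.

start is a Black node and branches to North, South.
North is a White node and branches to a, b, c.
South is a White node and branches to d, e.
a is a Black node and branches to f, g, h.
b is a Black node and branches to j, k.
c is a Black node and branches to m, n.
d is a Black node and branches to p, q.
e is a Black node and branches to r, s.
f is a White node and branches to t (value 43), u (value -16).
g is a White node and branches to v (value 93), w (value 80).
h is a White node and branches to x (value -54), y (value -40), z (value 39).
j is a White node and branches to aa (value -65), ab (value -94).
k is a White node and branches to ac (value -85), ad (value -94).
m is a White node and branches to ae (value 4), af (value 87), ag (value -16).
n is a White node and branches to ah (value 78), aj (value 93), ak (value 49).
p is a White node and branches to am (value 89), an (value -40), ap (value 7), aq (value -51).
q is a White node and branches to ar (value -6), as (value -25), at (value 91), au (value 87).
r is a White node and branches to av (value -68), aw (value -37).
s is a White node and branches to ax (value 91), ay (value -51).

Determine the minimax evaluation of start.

87

f (White): max(43, -16) = 43
g (White): max(93, 80) = 93
h (White): max(-54, -40, 39) = 39
a (Black): min(43, 93, 39) = 39
j (White): max(-65, -94) = -65
k (White): max(-85, -94) = -85
b (Black): min(-65, -85) = -85
m (White): max(4, 87, -16) = 87
n (White): max(78, 93, 49) = 93
c (Black): min(87, 93) = 87
North (White): max(39, -85, 87) = 87
p (White): max(89, -40, 7, -51) = 89
q (White): max(-6, -25, 91, 87) = 91
d (Black): min(89, 91) = 89
r (White): max(-68, -37) = -37
s (White): max(91, -51) = 91
e (Black): min(-37, 91) = -37
South (White): max(89, -37) = 89
start (Black): min(87, 89) = 87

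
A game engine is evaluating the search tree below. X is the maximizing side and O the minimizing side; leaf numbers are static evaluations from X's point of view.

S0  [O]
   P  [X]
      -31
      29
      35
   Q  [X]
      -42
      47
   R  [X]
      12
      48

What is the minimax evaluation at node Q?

47

Q (X): max(-42, 47) = 47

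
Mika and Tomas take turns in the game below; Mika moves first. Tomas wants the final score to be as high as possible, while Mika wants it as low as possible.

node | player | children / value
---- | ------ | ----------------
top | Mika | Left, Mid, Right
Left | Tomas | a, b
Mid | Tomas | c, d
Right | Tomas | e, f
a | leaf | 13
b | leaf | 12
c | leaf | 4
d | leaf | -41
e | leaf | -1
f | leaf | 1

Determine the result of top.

Left (Tomas): max(13, 12) = 13
Mid (Tomas): max(4, -41) = 4
Right (Tomas): max(-1, 1) = 1
top (Mika): min(13, 4, 1) = 1

1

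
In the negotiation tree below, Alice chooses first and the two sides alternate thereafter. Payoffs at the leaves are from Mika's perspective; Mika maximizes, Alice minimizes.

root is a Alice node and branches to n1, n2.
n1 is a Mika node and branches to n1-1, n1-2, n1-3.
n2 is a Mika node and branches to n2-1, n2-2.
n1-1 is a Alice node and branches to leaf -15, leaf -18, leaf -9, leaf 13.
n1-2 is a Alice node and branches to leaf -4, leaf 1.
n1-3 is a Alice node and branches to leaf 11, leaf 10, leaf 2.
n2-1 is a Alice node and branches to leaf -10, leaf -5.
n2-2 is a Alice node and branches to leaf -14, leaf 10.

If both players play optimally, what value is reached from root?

n1-1 (Alice): min(-15, -18, -9, 13) = -18
n1-2 (Alice): min(-4, 1) = -4
n1-3 (Alice): min(11, 10, 2) = 2
n1 (Mika): max(-18, -4, 2) = 2
n2-1 (Alice): min(-10, -5) = -10
n2-2 (Alice): min(-14, 10) = -14
n2 (Mika): max(-10, -14) = -10
root (Alice): min(2, -10) = -10

-10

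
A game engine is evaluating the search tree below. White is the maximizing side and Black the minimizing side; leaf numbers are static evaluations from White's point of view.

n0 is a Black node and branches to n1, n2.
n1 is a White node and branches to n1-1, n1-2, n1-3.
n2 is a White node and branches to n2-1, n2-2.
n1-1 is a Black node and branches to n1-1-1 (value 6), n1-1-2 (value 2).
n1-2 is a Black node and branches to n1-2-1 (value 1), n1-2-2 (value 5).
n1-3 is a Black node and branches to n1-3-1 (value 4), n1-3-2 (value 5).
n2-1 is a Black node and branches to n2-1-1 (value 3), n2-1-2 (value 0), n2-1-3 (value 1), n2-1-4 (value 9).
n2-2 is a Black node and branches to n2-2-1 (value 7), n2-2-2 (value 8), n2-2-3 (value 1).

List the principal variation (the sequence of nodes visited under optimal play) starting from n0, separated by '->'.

n0 -> n2 -> n2-2 -> n2-2-3

n1-1 (Black): min(6, 2) = 2
n1-2 (Black): min(1, 5) = 1
n1-3 (Black): min(4, 5) = 4
n1 (White): max(2, 1, 4) = 4
n2-1 (Black): min(3, 0, 1, 9) = 0
n2-2 (Black): min(7, 8, 1) = 1
n2 (White): max(0, 1) = 1
n0 (Black): min(4, 1) = 1
At n0, Black picks n2 (lowest: 1).
At n2, White picks n2-2 (highest: 1).
At n2-2, Black picks n2-2-3 (lowest: 1).
Terminal value 1.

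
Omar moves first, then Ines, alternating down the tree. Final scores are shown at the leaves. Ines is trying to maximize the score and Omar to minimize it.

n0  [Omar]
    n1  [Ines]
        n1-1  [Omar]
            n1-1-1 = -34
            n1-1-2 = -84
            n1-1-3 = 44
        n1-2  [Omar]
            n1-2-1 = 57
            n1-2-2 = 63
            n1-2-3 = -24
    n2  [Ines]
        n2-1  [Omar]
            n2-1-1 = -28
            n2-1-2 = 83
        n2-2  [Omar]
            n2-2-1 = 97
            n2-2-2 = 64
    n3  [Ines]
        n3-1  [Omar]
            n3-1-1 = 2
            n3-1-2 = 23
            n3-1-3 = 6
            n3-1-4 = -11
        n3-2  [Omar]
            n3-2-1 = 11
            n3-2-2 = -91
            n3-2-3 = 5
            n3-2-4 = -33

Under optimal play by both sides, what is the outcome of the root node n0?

n1-1 (Omar): min(-34, -84, 44) = -84
n1-2 (Omar): min(57, 63, -24) = -24
n1 (Ines): max(-84, -24) = -24
n2-1 (Omar): min(-28, 83) = -28
n2-2 (Omar): min(97, 64) = 64
n2 (Ines): max(-28, 64) = 64
n3-1 (Omar): min(2, 23, 6, -11) = -11
n3-2 (Omar): min(11, -91, 5, -33) = -91
n3 (Ines): max(-11, -91) = -11
n0 (Omar): min(-24, 64, -11) = -24

-24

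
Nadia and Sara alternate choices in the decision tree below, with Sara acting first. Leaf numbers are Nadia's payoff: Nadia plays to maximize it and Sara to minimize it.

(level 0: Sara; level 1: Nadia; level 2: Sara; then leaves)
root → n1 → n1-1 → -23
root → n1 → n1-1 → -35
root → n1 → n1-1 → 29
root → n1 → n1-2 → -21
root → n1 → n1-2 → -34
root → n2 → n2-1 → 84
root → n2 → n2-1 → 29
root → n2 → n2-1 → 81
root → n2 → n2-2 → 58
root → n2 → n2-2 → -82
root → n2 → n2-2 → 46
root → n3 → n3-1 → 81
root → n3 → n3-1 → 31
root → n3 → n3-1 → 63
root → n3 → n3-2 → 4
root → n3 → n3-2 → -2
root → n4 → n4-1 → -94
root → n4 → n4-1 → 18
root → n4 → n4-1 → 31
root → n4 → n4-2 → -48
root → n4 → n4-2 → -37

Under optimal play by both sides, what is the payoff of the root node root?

n1-1 (Sara): min(-23, -35, 29) = -35
n1-2 (Sara): min(-21, -34) = -34
n1 (Nadia): max(-35, -34) = -34
n2-1 (Sara): min(84, 29, 81) = 29
n2-2 (Sara): min(58, -82, 46) = -82
n2 (Nadia): max(29, -82) = 29
n3-1 (Sara): min(81, 31, 63) = 31
n3-2 (Sara): min(4, -2) = -2
n3 (Nadia): max(31, -2) = 31
n4-1 (Sara): min(-94, 18, 31) = -94
n4-2 (Sara): min(-48, -37) = -48
n4 (Nadia): max(-94, -48) = -48
root (Sara): min(-34, 29, 31, -48) = -48

-48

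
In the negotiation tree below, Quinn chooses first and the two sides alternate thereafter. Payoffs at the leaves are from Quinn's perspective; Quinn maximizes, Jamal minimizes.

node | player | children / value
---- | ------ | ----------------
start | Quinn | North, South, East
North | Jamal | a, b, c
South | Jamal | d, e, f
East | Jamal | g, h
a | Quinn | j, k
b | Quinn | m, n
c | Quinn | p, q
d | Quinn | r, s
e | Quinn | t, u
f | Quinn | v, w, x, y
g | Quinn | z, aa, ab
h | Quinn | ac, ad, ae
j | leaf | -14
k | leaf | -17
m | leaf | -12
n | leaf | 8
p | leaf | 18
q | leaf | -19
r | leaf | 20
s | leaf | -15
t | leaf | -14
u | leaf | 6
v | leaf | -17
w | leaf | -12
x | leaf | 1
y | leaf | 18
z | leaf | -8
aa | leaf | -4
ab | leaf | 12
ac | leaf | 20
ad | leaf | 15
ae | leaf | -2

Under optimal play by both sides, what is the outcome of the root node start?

a (Quinn): max(-14, -17) = -14
b (Quinn): max(-12, 8) = 8
c (Quinn): max(18, -19) = 18
North (Jamal): min(-14, 8, 18) = -14
d (Quinn): max(20, -15) = 20
e (Quinn): max(-14, 6) = 6
f (Quinn): max(-17, -12, 1, 18) = 18
South (Jamal): min(20, 6, 18) = 6
g (Quinn): max(-8, -4, 12) = 12
h (Quinn): max(20, 15, -2) = 20
East (Jamal): min(12, 20) = 12
start (Quinn): max(-14, 6, 12) = 12

12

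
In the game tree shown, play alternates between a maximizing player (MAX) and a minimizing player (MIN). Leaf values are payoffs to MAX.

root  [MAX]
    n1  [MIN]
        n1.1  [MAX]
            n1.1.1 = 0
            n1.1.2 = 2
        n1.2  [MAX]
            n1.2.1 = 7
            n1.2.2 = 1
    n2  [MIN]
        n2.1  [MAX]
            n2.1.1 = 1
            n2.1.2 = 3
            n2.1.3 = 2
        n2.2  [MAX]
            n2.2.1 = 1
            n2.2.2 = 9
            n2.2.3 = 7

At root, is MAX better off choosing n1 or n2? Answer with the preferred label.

n1.1 (MAX): max(0, 2) = 2
n1.2 (MAX): max(7, 1) = 7
n1 (MIN): min(2, 7) = 2
n2.1 (MAX): max(1, 3, 2) = 3
n2.2 (MAX): max(1, 9, 7) = 9
n2 (MIN): min(3, 9) = 3
MAX prefers the higher value; n1=2, n2=3. n2 is better since 3 > 2.

n2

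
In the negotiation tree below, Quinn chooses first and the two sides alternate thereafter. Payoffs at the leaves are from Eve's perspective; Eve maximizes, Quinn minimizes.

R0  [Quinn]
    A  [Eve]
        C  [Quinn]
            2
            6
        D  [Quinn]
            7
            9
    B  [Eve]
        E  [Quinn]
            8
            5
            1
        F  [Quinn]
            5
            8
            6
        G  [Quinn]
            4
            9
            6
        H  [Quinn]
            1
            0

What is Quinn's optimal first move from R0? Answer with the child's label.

C (Quinn): min(2, 6) = 2
D (Quinn): min(7, 9) = 7
A (Eve): max(2, 7) = 7
E (Quinn): min(8, 5, 1) = 1
F (Quinn): min(5, 8, 6) = 5
G (Quinn): min(4, 9, 6) = 4
H (Quinn): min(1, 0) = 0
B (Eve): max(1, 5, 4, 0) = 5
R0 (Quinn): min(7, 5) = 5
Quinn at R0 wants the lowest of {A=7, B=5}, so chooses B.

B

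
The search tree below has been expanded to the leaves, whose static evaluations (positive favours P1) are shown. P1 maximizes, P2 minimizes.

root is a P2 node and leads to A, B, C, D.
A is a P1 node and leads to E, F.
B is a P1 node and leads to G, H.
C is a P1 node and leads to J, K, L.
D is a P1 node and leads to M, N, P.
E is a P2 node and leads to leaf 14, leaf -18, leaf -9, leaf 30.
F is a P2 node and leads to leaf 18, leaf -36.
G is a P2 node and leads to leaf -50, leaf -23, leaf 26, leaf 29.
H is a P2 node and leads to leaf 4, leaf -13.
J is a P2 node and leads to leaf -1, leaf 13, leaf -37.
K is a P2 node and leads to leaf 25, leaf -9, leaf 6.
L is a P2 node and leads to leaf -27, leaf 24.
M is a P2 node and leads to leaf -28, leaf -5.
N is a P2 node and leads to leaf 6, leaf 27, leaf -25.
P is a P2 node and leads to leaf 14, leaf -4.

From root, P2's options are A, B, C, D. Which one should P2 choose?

A

E (P2): min(14, -18, -9, 30) = -18
F (P2): min(18, -36) = -36
A (P1): max(-18, -36) = -18
G (P2): min(-50, -23, 26, 29) = -50
H (P2): min(4, -13) = -13
B (P1): max(-50, -13) = -13
J (P2): min(-1, 13, -37) = -37
K (P2): min(25, -9, 6) = -9
L (P2): min(-27, 24) = -27
C (P1): max(-37, -9, -27) = -9
M (P2): min(-28, -5) = -28
N (P2): min(6, 27, -25) = -25
P (P2): min(14, -4) = -4
D (P1): max(-28, -25, -4) = -4
root (P2): min(-18, -13, -9, -4) = -18
P2 at root wants the lowest of {A=-18, B=-13, C=-9, D=-4}, so chooses A.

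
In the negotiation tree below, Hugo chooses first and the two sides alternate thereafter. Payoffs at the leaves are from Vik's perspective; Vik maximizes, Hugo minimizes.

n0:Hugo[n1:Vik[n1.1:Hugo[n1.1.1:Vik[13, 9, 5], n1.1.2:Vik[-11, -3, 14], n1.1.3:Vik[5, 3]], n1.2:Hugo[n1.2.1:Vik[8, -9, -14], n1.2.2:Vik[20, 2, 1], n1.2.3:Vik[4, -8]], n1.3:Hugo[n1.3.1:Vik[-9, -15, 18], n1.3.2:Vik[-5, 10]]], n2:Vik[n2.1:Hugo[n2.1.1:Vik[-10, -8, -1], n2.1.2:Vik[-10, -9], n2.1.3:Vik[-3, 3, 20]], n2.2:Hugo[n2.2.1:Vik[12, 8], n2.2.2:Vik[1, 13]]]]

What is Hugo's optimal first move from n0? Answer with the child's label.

n1.1.1 (Vik): max(13, 9, 5) = 13
n1.1.2 (Vik): max(-11, -3, 14) = 14
n1.1.3 (Vik): max(5, 3) = 5
n1.1 (Hugo): min(13, 14, 5) = 5
n1.2.1 (Vik): max(8, -9, -14) = 8
n1.2.2 (Vik): max(20, 2, 1) = 20
n1.2.3 (Vik): max(4, -8) = 4
n1.2 (Hugo): min(8, 20, 4) = 4
n1.3.1 (Vik): max(-9, -15, 18) = 18
n1.3.2 (Vik): max(-5, 10) = 10
n1.3 (Hugo): min(18, 10) = 10
n1 (Vik): max(5, 4, 10) = 10
n2.1.1 (Vik): max(-10, -8, -1) = -1
n2.1.2 (Vik): max(-10, -9) = -9
n2.1.3 (Vik): max(-3, 3, 20) = 20
n2.1 (Hugo): min(-1, -9, 20) = -9
n2.2.1 (Vik): max(12, 8) = 12
n2.2.2 (Vik): max(1, 13) = 13
n2.2 (Hugo): min(12, 13) = 12
n2 (Vik): max(-9, 12) = 12
n0 (Hugo): min(10, 12) = 10
Hugo at n0 wants the lowest of {n1=10, n2=12}, so chooses n1.

n1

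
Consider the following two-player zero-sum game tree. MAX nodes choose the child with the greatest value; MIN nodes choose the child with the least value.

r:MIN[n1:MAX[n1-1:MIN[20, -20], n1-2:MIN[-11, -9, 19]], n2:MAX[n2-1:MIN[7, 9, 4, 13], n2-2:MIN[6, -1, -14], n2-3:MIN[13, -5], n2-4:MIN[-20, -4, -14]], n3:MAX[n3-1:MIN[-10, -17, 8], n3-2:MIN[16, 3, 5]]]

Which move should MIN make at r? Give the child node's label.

n1-1 (MIN): min(20, -20) = -20
n1-2 (MIN): min(-11, -9, 19) = -11
n1 (MAX): max(-20, -11) = -11
n2-1 (MIN): min(7, 9, 4, 13) = 4
n2-2 (MIN): min(6, -1, -14) = -14
n2-3 (MIN): min(13, -5) = -5
n2-4 (MIN): min(-20, -4, -14) = -20
n2 (MAX): max(4, -14, -5, -20) = 4
n3-1 (MIN): min(-10, -17, 8) = -17
n3-2 (MIN): min(16, 3, 5) = 3
n3 (MAX): max(-17, 3) = 3
r (MIN): min(-11, 4, 3) = -11
MIN at r wants the lowest of {n1=-11, n2=4, n3=3}, so chooses n1.

n1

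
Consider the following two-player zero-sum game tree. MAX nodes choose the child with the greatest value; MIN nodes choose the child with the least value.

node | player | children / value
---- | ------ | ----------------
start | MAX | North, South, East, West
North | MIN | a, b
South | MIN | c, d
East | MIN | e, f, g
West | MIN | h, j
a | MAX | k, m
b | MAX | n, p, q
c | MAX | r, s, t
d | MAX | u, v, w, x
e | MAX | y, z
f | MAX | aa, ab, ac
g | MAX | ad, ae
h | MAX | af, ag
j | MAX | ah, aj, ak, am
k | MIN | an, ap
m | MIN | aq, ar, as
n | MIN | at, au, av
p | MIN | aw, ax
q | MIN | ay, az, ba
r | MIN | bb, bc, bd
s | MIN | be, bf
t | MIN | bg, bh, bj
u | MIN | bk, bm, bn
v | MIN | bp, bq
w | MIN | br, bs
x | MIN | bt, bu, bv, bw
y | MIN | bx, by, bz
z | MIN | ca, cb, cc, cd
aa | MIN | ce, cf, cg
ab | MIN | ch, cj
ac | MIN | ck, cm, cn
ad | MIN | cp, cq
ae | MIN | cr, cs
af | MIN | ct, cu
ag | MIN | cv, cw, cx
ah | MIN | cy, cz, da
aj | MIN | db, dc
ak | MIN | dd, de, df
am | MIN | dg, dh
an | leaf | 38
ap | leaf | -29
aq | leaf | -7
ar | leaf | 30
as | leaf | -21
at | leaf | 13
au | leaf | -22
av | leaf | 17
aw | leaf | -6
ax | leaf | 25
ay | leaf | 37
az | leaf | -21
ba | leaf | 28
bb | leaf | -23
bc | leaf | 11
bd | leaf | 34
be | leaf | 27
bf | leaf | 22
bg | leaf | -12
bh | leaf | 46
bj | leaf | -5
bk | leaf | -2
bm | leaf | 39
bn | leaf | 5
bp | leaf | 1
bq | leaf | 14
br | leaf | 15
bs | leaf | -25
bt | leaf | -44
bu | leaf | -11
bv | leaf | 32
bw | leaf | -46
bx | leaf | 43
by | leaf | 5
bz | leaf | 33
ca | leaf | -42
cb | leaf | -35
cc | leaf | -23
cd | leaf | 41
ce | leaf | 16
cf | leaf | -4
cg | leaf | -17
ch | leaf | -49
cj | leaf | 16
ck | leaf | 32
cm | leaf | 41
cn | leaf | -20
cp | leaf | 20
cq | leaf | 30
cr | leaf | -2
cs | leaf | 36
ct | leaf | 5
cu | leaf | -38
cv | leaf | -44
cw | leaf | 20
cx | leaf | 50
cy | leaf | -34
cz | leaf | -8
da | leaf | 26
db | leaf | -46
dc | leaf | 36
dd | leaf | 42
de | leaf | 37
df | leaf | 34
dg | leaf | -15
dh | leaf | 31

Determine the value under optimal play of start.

k (MIN): min(38, -29) = -29
m (MIN): min(-7, 30, -21) = -21
a (MAX): max(-29, -21) = -21
n (MIN): min(13, -22, 17) = -22
p (MIN): min(-6, 25) = -6
q (MIN): min(37, -21, 28) = -21
b (MAX): max(-22, -6, -21) = -6
North (MIN): min(-21, -6) = -21
r (MIN): min(-23, 11, 34) = -23
s (MIN): min(27, 22) = 22
t (MIN): min(-12, 46, -5) = -12
c (MAX): max(-23, 22, -12) = 22
u (MIN): min(-2, 39, 5) = -2
v (MIN): min(1, 14) = 1
w (MIN): min(15, -25) = -25
x (MIN): min(-44, -11, 32, -46) = -46
d (MAX): max(-2, 1, -25, -46) = 1
South (MIN): min(22, 1) = 1
y (MIN): min(43, 5, 33) = 5
z (MIN): min(-42, -35, -23, 41) = -42
e (MAX): max(5, -42) = 5
aa (MIN): min(16, -4, -17) = -17
ab (MIN): min(-49, 16) = -49
ac (MIN): min(32, 41, -20) = -20
f (MAX): max(-17, -49, -20) = -17
ad (MIN): min(20, 30) = 20
ae (MIN): min(-2, 36) = -2
g (MAX): max(20, -2) = 20
East (MIN): min(5, -17, 20) = -17
af (MIN): min(5, -38) = -38
ag (MIN): min(-44, 20, 50) = -44
h (MAX): max(-38, -44) = -38
ah (MIN): min(-34, -8, 26) = -34
aj (MIN): min(-46, 36) = -46
ak (MIN): min(42, 37, 34) = 34
am (MIN): min(-15, 31) = -15
j (MAX): max(-34, -46, 34, -15) = 34
West (MIN): min(-38, 34) = -38
start (MAX): max(-21, 1, -17, -38) = 1

1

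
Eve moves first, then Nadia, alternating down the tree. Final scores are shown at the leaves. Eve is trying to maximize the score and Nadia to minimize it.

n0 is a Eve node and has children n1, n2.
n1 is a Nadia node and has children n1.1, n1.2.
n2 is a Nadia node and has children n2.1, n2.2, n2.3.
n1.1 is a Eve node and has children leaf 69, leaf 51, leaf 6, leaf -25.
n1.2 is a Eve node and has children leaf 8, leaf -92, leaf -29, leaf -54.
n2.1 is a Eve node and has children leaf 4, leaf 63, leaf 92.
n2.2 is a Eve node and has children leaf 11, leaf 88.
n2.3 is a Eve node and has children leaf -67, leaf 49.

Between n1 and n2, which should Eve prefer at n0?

n2

n1.1 (Eve): max(69, 51, 6, -25) = 69
n1.2 (Eve): max(8, -92, -29, -54) = 8
n1 (Nadia): min(69, 8) = 8
n2.1 (Eve): max(4, 63, 92) = 92
n2.2 (Eve): max(11, 88) = 88
n2.3 (Eve): max(-67, 49) = 49
n2 (Nadia): min(92, 88, 49) = 49
Eve prefers the higher value; n1=8, n2=49. n2 is better since 49 > 8.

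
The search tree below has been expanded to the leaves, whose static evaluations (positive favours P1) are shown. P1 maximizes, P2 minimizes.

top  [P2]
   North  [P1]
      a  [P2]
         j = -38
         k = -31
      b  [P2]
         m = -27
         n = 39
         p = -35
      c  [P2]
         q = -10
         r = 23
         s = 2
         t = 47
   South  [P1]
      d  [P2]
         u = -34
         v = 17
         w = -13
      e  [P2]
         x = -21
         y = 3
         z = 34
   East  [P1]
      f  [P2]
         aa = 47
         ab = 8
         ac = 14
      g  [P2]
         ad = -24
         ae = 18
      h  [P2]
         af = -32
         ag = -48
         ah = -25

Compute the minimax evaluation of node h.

-48

h (P2): min(-32, -48, -25) = -48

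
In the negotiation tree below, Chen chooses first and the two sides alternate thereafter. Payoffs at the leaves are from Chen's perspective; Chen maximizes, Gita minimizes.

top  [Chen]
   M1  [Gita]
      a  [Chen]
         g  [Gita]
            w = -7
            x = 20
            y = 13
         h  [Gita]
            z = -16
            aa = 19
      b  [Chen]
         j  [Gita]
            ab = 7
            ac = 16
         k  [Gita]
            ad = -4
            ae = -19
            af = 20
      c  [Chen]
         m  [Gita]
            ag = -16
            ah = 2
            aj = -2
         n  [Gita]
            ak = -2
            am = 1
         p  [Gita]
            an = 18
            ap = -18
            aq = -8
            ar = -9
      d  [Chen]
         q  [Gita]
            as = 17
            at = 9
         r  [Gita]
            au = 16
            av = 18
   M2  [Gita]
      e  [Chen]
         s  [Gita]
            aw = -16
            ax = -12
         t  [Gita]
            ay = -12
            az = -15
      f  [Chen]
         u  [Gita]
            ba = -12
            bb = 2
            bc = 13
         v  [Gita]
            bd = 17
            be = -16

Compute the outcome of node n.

-2

n (Gita): min(-2, 1) = -2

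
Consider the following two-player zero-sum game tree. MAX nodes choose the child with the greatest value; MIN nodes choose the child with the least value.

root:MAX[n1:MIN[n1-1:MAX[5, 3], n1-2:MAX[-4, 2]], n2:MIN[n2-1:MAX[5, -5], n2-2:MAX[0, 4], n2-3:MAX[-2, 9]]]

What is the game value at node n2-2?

4

n2-2 (MAX): max(0, 4) = 4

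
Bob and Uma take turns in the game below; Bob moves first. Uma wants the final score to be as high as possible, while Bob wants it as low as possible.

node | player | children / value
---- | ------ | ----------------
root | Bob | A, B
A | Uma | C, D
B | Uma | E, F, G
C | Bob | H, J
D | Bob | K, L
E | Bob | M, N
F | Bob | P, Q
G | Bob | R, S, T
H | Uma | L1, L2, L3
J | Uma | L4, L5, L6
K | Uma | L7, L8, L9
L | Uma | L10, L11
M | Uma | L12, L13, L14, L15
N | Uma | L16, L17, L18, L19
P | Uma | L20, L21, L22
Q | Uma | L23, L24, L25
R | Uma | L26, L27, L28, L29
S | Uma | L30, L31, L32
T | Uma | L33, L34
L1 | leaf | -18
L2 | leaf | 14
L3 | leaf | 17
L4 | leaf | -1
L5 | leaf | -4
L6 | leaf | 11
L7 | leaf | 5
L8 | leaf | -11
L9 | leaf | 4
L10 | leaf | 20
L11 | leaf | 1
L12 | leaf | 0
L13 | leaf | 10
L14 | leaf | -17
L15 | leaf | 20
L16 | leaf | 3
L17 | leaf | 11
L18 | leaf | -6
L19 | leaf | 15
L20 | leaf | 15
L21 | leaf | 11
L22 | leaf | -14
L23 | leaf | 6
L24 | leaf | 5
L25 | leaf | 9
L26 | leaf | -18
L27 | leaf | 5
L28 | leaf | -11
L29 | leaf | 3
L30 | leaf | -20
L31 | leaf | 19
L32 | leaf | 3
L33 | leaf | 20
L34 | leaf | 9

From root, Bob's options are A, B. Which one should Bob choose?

H (Uma): max(-18, 14, 17) = 17
J (Uma): max(-1, -4, 11) = 11
C (Bob): min(17, 11) = 11
K (Uma): max(5, -11, 4) = 5
L (Uma): max(20, 1) = 20
D (Bob): min(5, 20) = 5
A (Uma): max(11, 5) = 11
M (Uma): max(0, 10, -17, 20) = 20
N (Uma): max(3, 11, -6, 15) = 15
E (Bob): min(20, 15) = 15
P (Uma): max(15, 11, -14) = 15
Q (Uma): max(6, 5, 9) = 9
F (Bob): min(15, 9) = 9
R (Uma): max(-18, 5, -11, 3) = 5
S (Uma): max(-20, 19, 3) = 19
T (Uma): max(20, 9) = 20
G (Bob): min(5, 19, 20) = 5
B (Uma): max(15, 9, 5) = 15
root (Bob): min(11, 15) = 11
Bob at root wants the lowest of {A=11, B=15}, so chooses A.

A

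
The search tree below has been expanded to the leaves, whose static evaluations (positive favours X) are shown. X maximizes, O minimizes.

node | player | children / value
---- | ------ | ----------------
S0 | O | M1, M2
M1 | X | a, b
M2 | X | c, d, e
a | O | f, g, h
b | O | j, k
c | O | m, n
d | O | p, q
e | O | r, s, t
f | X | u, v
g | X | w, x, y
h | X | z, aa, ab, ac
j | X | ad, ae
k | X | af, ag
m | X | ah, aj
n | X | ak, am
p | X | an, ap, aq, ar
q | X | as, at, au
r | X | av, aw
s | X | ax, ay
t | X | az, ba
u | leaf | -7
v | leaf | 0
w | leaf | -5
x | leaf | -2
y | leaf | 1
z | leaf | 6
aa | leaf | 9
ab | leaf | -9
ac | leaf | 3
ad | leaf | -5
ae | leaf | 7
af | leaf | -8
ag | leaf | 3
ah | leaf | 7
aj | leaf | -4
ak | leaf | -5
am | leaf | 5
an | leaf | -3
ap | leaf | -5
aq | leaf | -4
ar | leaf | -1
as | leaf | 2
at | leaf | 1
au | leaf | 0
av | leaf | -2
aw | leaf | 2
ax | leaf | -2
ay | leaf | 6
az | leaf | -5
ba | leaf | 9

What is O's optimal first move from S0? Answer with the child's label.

M1

f (X): max(-7, 0) = 0
g (X): max(-5, -2, 1) = 1
h (X): max(6, 9, -9, 3) = 9
a (O): min(0, 1, 9) = 0
j (X): max(-5, 7) = 7
k (X): max(-8, 3) = 3
b (O): min(7, 3) = 3
M1 (X): max(0, 3) = 3
m (X): max(7, -4) = 7
n (X): max(-5, 5) = 5
c (O): min(7, 5) = 5
p (X): max(-3, -5, -4, -1) = -1
q (X): max(2, 1, 0) = 2
d (O): min(-1, 2) = -1
r (X): max(-2, 2) = 2
s (X): max(-2, 6) = 6
t (X): max(-5, 9) = 9
e (O): min(2, 6, 9) = 2
M2 (X): max(5, -1, 2) = 5
S0 (O): min(3, 5) = 3
O at S0 wants the lowest of {M1=3, M2=5}, so chooses M1.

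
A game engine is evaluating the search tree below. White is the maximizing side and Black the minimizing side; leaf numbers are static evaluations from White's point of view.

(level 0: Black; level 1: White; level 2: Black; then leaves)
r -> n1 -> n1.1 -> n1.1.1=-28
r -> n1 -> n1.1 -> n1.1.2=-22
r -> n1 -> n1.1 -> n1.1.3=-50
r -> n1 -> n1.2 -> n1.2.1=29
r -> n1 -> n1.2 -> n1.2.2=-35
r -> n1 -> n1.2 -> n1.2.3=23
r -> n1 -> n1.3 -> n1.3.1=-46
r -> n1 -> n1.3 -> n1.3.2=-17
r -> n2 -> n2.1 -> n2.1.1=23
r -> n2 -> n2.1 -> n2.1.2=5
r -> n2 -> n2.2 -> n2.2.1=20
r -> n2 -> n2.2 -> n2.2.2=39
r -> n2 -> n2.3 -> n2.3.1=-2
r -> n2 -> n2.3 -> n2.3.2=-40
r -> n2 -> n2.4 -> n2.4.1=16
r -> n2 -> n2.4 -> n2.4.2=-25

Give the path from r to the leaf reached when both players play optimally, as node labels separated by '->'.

n1.1 (Black): min(-28, -22, -50) = -50
n1.2 (Black): min(29, -35, 23) = -35
n1.3 (Black): min(-46, -17) = -46
n1 (White): max(-50, -35, -46) = -35
n2.1 (Black): min(23, 5) = 5
n2.2 (Black): min(20, 39) = 20
n2.3 (Black): min(-2, -40) = -40
n2.4 (Black): min(16, -25) = -25
n2 (White): max(5, 20, -40, -25) = 20
r (Black): min(-35, 20) = -35
At r, Black picks n1 (lowest: -35).
At n1, White picks n1.2 (highest: -35).
At n1.2, Black picks n1.2.2 (lowest: -35).
Terminal value -35.

r -> n1 -> n1.2 -> n1.2.2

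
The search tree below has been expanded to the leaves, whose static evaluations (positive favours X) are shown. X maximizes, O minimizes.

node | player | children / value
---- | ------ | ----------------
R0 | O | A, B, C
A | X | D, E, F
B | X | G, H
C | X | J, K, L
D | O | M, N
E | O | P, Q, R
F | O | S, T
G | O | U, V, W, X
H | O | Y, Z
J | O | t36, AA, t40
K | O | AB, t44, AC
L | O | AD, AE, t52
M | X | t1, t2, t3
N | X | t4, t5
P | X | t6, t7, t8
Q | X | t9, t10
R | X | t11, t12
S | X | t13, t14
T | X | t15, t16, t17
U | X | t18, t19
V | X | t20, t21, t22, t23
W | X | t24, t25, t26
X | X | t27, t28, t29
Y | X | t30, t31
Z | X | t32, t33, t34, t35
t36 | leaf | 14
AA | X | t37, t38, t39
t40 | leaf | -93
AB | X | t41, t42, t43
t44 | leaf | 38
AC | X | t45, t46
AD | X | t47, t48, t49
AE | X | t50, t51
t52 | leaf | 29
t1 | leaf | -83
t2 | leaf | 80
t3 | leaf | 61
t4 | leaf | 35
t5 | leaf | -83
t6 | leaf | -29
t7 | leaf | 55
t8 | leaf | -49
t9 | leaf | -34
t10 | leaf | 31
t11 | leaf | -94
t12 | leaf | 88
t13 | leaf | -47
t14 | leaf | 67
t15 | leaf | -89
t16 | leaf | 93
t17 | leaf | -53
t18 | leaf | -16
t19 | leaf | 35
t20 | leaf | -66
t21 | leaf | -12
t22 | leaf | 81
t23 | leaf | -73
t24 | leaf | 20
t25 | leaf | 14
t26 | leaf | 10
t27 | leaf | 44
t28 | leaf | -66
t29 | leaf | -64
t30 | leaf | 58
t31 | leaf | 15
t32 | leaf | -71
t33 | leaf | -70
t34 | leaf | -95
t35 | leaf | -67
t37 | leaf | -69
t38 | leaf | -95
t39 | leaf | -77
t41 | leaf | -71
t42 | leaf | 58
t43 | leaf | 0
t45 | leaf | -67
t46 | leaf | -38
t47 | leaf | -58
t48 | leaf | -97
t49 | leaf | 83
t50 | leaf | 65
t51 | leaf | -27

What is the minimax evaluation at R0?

20

M (X): max(-83, 80, 61) = 80
N (X): max(35, -83) = 35
D (O): min(80, 35) = 35
P (X): max(-29, 55, -49) = 55
Q (X): max(-34, 31) = 31
R (X): max(-94, 88) = 88
E (O): min(55, 31, 88) = 31
S (X): max(-47, 67) = 67
T (X): max(-89, 93, -53) = 93
F (O): min(67, 93) = 67
A (X): max(35, 31, 67) = 67
U (X): max(-16, 35) = 35
V (X): max(-66, -12, 81, -73) = 81
W (X): max(20, 14, 10) = 20
X (X): max(44, -66, -64) = 44
G (O): min(35, 81, 20, 44) = 20
Y (X): max(58, 15) = 58
Z (X): max(-71, -70, -95, -67) = -67
H (O): min(58, -67) = -67
B (X): max(20, -67) = 20
AA (X): max(-69, -95, -77) = -69
J (O): min(14, -69, -93) = -93
AB (X): max(-71, 58, 0) = 58
AC (X): max(-67, -38) = -38
K (O): min(58, 38, -38) = -38
AD (X): max(-58, -97, 83) = 83
AE (X): max(65, -27) = 65
L (O): min(83, 65, 29) = 29
C (X): max(-93, -38, 29) = 29
R0 (O): min(67, 20, 29) = 20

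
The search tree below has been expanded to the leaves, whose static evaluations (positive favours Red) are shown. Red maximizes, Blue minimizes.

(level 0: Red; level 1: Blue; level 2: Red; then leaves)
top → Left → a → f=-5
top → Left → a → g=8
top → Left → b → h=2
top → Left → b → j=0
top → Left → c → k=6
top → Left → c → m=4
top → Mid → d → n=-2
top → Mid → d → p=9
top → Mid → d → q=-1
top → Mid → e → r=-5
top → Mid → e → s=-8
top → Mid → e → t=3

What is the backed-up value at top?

a (Red): max(-5, 8) = 8
b (Red): max(2, 0) = 2
c (Red): max(6, 4) = 6
Left (Blue): min(8, 2, 6) = 2
d (Red): max(-2, 9, -1) = 9
e (Red): max(-5, -8, 3) = 3
Mid (Blue): min(9, 3) = 3
top (Red): max(2, 3) = 3

3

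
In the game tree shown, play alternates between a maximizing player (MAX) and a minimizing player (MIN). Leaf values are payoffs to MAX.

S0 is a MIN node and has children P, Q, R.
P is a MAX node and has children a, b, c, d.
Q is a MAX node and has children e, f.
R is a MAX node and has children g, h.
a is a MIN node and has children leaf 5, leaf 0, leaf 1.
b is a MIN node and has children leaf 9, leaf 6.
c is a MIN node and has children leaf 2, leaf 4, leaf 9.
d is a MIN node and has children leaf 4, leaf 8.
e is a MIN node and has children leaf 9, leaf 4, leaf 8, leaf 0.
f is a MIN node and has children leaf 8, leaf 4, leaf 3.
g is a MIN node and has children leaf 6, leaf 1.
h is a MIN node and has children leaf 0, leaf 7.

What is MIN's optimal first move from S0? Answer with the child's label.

R

a (MIN): min(5, 0, 1) = 0
b (MIN): min(9, 6) = 6
c (MIN): min(2, 4, 9) = 2
d (MIN): min(4, 8) = 4
P (MAX): max(0, 6, 2, 4) = 6
e (MIN): min(9, 4, 8, 0) = 0
f (MIN): min(8, 4, 3) = 3
Q (MAX): max(0, 3) = 3
g (MIN): min(6, 1) = 1
h (MIN): min(0, 7) = 0
R (MAX): max(1, 0) = 1
S0 (MIN): min(6, 3, 1) = 1
MIN at S0 wants the lowest of {P=6, Q=3, R=1}, so chooses R.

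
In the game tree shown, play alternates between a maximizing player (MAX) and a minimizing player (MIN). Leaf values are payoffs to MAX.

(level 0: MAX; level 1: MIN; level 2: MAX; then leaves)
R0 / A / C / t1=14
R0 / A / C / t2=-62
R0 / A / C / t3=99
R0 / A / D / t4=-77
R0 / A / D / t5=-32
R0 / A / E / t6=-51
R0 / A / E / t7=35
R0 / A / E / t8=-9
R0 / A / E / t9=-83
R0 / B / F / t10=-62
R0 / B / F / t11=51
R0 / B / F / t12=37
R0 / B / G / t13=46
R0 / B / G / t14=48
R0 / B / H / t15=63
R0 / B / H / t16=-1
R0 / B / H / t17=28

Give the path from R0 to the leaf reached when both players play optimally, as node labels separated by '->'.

R0 -> B -> G -> t14

C (MAX): max(14, -62, 99) = 99
D (MAX): max(-77, -32) = -32
E (MAX): max(-51, 35, -9, -83) = 35
A (MIN): min(99, -32, 35) = -32
F (MAX): max(-62, 51, 37) = 51
G (MAX): max(46, 48) = 48
H (MAX): max(63, -1, 28) = 63
B (MIN): min(51, 48, 63) = 48
R0 (MAX): max(-32, 48) = 48
At R0, MAX picks B (highest: 48).
At B, MIN picks G (lowest: 48).
At G, MAX picks t14 (highest: 48).
Terminal value 48.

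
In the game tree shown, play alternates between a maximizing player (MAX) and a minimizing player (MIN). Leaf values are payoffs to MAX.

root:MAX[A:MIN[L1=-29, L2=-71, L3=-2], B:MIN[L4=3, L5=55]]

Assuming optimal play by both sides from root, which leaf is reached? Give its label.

L4

A (MIN): min(-29, -71, -2) = -71
B (MIN): min(3, 55) = 3
root (MAX): max(-71, 3) = 3
At root, MAX picks B (highest: 3).
At B, MIN picks L4 (lowest: 3).
Terminal value 3.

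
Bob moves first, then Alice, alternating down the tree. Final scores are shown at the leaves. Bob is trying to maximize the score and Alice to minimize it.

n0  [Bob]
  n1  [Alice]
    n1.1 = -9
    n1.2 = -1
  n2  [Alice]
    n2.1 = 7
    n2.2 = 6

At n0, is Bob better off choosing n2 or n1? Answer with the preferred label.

n2 (Alice): min(7, 6) = 6
n1 (Alice): min(-9, -1) = -9
Bob prefers the higher value; n2=6, n1=-9. n2 is better since 6 > -9.

n2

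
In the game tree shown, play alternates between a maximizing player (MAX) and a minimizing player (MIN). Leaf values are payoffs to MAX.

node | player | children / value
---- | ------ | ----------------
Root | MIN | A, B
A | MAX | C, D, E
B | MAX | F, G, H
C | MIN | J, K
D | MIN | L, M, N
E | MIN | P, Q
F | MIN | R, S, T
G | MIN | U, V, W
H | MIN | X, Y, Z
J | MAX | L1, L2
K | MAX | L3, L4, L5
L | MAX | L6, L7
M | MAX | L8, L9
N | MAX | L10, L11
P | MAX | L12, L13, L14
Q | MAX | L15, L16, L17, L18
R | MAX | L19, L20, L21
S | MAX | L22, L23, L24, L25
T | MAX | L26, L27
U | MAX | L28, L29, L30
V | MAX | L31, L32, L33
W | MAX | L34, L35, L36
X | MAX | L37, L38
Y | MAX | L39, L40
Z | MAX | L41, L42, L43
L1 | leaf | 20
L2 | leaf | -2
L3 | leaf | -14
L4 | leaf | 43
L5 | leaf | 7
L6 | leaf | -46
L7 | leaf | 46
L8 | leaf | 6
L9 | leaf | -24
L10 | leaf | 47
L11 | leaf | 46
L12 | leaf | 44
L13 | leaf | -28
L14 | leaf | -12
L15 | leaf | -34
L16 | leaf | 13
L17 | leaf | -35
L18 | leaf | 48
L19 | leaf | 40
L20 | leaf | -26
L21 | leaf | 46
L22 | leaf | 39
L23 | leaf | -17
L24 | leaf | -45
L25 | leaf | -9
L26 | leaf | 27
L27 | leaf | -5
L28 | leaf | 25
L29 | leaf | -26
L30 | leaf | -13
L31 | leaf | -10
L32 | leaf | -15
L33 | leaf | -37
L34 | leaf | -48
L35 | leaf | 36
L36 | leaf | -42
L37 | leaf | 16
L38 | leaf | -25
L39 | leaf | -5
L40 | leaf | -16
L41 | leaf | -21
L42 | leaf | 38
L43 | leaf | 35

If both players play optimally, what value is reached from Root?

27

J (MAX): max(20, -2) = 20
K (MAX): max(-14, 43, 7) = 43
C (MIN): min(20, 43) = 20
L (MAX): max(-46, 46) = 46
M (MAX): max(6, -24) = 6
N (MAX): max(47, 46) = 47
D (MIN): min(46, 6, 47) = 6
P (MAX): max(44, -28, -12) = 44
Q (MAX): max(-34, 13, -35, 48) = 48
E (MIN): min(44, 48) = 44
A (MAX): max(20, 6, 44) = 44
R (MAX): max(40, -26, 46) = 46
S (MAX): max(39, -17, -45, -9) = 39
T (MAX): max(27, -5) = 27
F (MIN): min(46, 39, 27) = 27
U (MAX): max(25, -26, -13) = 25
V (MAX): max(-10, -15, -37) = -10
W (MAX): max(-48, 36, -42) = 36
G (MIN): min(25, -10, 36) = -10
X (MAX): max(16, -25) = 16
Y (MAX): max(-5, -16) = -5
Z (MAX): max(-21, 38, 35) = 38
H (MIN): min(16, -5, 38) = -5
B (MAX): max(27, -10, -5) = 27
Root (MIN): min(44, 27) = 27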